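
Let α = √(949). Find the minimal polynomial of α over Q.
m_α(x) = x^2 - 949

α satisfies α^2 - 949 = 0, so x^2 - 949 annihilates α. Since d = 949 is squarefree and ≠ 1, it is not a perfect square in Q, so x^2 - 949 has no rational root and is therefore irreducible over Q (a degree-2 polynomial over a field is irreducible iff it has no root). Hence m_α(x) = x^2 - 949.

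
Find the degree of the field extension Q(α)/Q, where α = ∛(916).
[Q(α):Q] = 3

The minimal polynomial of α is x^3 - 916, irreducible over Q since 916 is not a perfect cube (so x^3 - 916 has no rational root). Hence [Q(α):Q] = deg(m_α) = 3.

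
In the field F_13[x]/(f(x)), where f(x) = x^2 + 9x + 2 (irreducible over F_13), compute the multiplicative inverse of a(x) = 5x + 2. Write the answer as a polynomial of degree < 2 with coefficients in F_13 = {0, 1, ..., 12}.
a(x)^(-1) ≡ 7x + 3 (mod f(x))

Since f is irreducible over F_13, F_13[x]/(f) is a field and a(x) ≠ 0 has an inverse. Apply the extended Euclidean algorithm to f(x) and a(x) in F_13[x]: f(x) = (8x + 9)·a(x) + (10). The last nonzero remainder is the constant 10 = gcd(f, a) in F_13. Back-substituting through the division chain expresses 10 = s(x)·a(x) + t(x)·f(x) with s(x) ≡ 5x + 4 (mod f), so (5x + 4)·a(x) ≡ 10 (mod f). Multiplying by 10^(-1) ≡ 4 in F_13 gives a(x)^(-1) ≡ 4·(5x + 4) ≡ 7x + 3 (mod f). Check: (5x + 2)·(7x + 3) = 9x^2 + 3x + 6 ≡ 1 (mod x^2 + 9x + 2).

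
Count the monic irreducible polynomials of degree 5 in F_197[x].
There are 59341856112 monic irreducible polynomials of degree 5 over F_197

Each element of F_{197^5} that lies in no proper subfield is a root of exactly one monic irreducible of degree 5 over F_197, and each such polynomial has 5 distinct roots in F_{197^5}. By Möbius inversion the count is N_197(5) = (1/5) Σ_{d|5} μ(5/d) · 197^d = (1/5)(μ(5)·197^1 + μ(1)·197^5) = 296709280560/5 = 59341856112.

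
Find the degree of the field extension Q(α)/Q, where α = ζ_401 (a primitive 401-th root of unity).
[Q(α):Q] = 400

The minimal polynomial of ζ_401 over Q is the 401-th cyclotomic polynomial Φ_401(x), which is irreducible over Q and has degree φ(401) = 400. Hence [Q(α):Q] = φ(401) = 400.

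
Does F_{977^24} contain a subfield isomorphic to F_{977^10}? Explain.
No: F_{977^10} is not a subfield of F_{977^24}

F_{p^m} embeds in F_{p^n} iff m | n. Here 10 ∤ 24 (since 24 = 2·10 + 4 with remainder 4 ≠ 0), so F_{977^10} is not a subfield of F_{977^24}. Equivalently: if it were, the tower law would give 10 = [F_{977^10}:F_977] dividing [F_{977^24}:F_977] = 24, contradiction.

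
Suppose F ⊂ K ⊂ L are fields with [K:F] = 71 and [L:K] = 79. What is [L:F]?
[L:F] = 5609

The tower law says that for any tower of field extensions F ⊂ K ⊂ L with finite degrees, [L:F] = [L:K] · [K:F]. Here this gives [L:F] = 79 · 71 = 5609.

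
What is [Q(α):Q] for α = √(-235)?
[Q(α):Q] = 2

[Q(α):Q] equals the degree of the minimal polynomial of α. Here α^2 = -235 and x^2 + 235 is irreducible (d = -235 is squarefree, ≠ 1, hence not a square), so deg(m_α) = 2. Thus [Q(α):Q] = 2.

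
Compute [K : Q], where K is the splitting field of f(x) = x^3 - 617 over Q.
[K : Q] = 6

The roots of x^3 - 617 are ∛617, ω∛617, ω^2∛617 where ω = e^(2πi/3) is a primitive cube root of unity, so K = Q(∛617, ω). Now [Q(∛617):Q] = 3 (since 617 is not a perfect cube, x^3 - 617 is irreducible) and [Q(ω):Q] = 2. Both 2 and 3 divide [K:Q], and [K:Q] ≤ 3·2 = 6, so [K:Q] = 6. (Equivalently: Q(∛617) ⊂ R but ω ∉ R, so [K : Q(∛617)] = 2.)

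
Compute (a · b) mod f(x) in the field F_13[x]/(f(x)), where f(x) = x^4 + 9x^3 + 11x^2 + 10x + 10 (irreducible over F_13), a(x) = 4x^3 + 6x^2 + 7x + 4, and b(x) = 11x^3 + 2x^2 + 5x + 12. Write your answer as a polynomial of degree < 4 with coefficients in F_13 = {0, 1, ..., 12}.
a · b ≡ 5x^3 + 11x^2 + 12x + 12 (mod f(x))

Multiply in F_13[x]: a(x)·b(x) = (4x^3 + 6x^2 + 7x + 4)·(11x^3 + 2x^2 + 5x + 12) = 5x^6 + 9x^5 + 5x^4 + 6x^3 + 11x^2 + 9. This has degree ≥ 4, so divide by f(x) over F_13: 5x^6 + 9x^5 + 5x^4 + 6x^3 + 11x^2 + 9 = (5x^2 + 3x + 1)·(x^4 + 9x^3 + 11x^2 + 10x + 10) + (5x^3 + 11x^2 + 12x + 12). Hence a·b ≡ 5x^3 + 11x^2 + 12x + 12 (mod f). (F_13[x]/(f) is a field with 13^4 = 28561 elements since f is irreducible of degree 4.)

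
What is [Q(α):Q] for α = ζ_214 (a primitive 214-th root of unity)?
[Q(α):Q] = 106

The minimal polynomial of ζ_214 over Q is the 214-th cyclotomic polynomial Φ_214(x), which is irreducible over Q and has degree φ(214) = 106. Hence [Q(α):Q] = φ(214) = 106.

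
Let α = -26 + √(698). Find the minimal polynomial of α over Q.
m_α(x) = x^2 + 52x - 22

From α + 26 = √(698), squaring gives (α + 26)^2 = 698, i.e. α^2 + 52α + 676 = 698, so α^2 + 52α - 22 = 0. The discriminant of x^2 + 52x - 22 is (52)^2 - 4·(-22) = 2704 + 88 = 2792, and 4·(698) is not a perfect square in Q since 698 is squarefree and ≠ 1. Hence x^2 + 52x - 22 is irreducible over Q and is the minimal polynomial of α.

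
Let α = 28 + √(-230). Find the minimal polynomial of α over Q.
m_α(x) = x^2 - 56x + 1014

From α - 28 = √(-230), squaring gives (α - 28)^2 = -230, i.e. α^2 - 56α + 784 = -230, so α^2 - 56α + 1014 = 0. The discriminant of x^2 - 56x + 1014 is (-56)^2 - 4·(1014) = 3136 - 4056 = -920, and 4·(-230) is not a perfect square in Q since -230 is squarefree and ≠ 1. Hence x^2 - 56x + 1014 is irreducible over Q and is the minimal polynomial of α.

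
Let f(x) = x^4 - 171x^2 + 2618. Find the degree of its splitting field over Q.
[K : Q] = 4

Solving the quadratic in x^2: x^2 = (171 ± √(171^2 - 4·2618))/2 = (171 ± √18769)/2 = (171 ± 137)/2, giving x^2 = 154 or x^2 = 17. So f(x) = (x^2 - 154)(x^2 - 17) and the roots of f are ±√154, ±√17. Hence the splitting field is K = Q(√154, √17). Since 154 and 17 are distinct squarefree integers > 1, their product 2618 is not a perfect square, so √17 ∉ Q(√154). By the tower law [K:Q] = [Q(√154,√17):Q(√154)] · [Q(√154):Q] = 2 · 2 = 4.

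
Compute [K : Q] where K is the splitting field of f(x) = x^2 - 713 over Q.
[K : Q] = 2

f(x) = x^2 - 713 factors as (x - √713)(x + √713). The splitting field is K = Q(√713). Since 713 is squarefree and > 1, it is not a perfect square, so x^2 - 713 is irreducible over Q and [Q(√713) : Q] = 2. Hence [K : Q] = 2.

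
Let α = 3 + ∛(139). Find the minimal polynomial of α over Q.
m_α(x) = x^3 - 9x^2 + 27x - 166

Set β = α - 3 = ∛(139), so β^3 = 139. Then (α - 3)^3 - 139 = 0, i.e. α is a root of g(x) = (x - 3)^3 - 139 = x^3 - 9x^2 + 27x - 166. Since g(x) = h(x - 3) where h(x) = x^3 - 139, and h is irreducible over Q (because 139 is not a perfect cube, so h has no rational root, and a monic cubic with no rational root is irreducible), g is also irreducible (irreducibility is preserved under the substitution x → x - 3). Hence m_α(x) = x^3 - 9x^2 + 27x - 166.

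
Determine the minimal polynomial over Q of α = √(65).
m_α(x) = x^2 - 65

α satisfies α^2 - 65 = 0, so x^2 - 65 annihilates α. Since d = 65 is squarefree and ≠ 1, it is not a perfect square in Q, so x^2 - 65 has no rational root and is therefore irreducible over Q (a degree-2 polynomial over a field is irreducible iff it has no root). Hence m_α(x) = x^2 - 65.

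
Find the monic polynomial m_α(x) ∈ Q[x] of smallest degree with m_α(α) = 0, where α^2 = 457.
m_α(x) = x^2 - 457

α satisfies α^2 - 457 = 0, so x^2 - 457 annihilates α. Since d = 457 is squarefree and ≠ 1, it is not a perfect square in Q, so x^2 - 457 has no rational root and is therefore irreducible over Q (a degree-2 polynomial over a field is irreducible iff it has no root). Hence m_α(x) = x^2 - 457.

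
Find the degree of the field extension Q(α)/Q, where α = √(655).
[Q(α):Q] = 2

[Q(α):Q] equals the degree of the minimal polynomial of α. Here α^2 = 655 and x^2 - 655 is irreducible (d = 655 is squarefree, ≠ 1, hence not a square), so deg(m_α) = 2. Thus [Q(α):Q] = 2.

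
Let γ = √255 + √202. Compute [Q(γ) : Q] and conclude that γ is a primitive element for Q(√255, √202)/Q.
[Q(γ) : Q] = 4 (equivalently, Q(γ) = Q(√255, √202))

Obviously Q(γ) ⊆ Q(√255, √202), and [Q(√255, √202):Q] = 4 (since 255, 202 are distinct squarefree integers > 1 with 51510 not a perfect square). To show equality we compute the minimal polynomial of γ. From γ = √255 + √202: γ^2 = 255 + 2√(51510) + 202 = 457 + 2√(51510), so γ^2 - 457 = 2√(51510); squaring, (γ^2 - 457)^2 = 4·51510, i.e. γ^4 - 914γ^2 + 208849 - 206040 = 0, i.e. γ^4 - 914γ^2 + 2809 = 0. So γ is a root of x^4 - 914x^2 + 2809. This polynomial is irreducible over Q: it has no rational root (each ±√255 ± √202 is irrational), and any factorization into two quadratics over Q would force √(51510) ∈ Q (pairing opposite roots) or √255, √202 ∈ Q (other pairings), all impossible. Hence [Q(γ):Q] = 4 = [Q(√255, √202):Q], so Q(γ) = Q(√255, √202).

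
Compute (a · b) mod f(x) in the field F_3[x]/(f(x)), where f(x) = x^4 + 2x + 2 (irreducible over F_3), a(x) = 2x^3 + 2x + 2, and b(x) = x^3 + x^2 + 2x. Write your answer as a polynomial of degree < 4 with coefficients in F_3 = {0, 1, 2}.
a · b ≡ x^2 (mod f(x))

Multiply in F_3[x]: a(x)·b(x) = (2x^3 + 2x + 2)·(x^3 + x^2 + 2x) = 2x^6 + 2x^5 + x^3 + x. This has degree ≥ 4, so divide by f(x) over F_3: 2x^6 + 2x^5 + x^3 + x = (2x^2 + 2x)·(x^4 + 2x + 2) + (x^2). Hence a·b ≡ x^2 (mod f). (F_3[x]/(f) is a field with 3^4 = 81 elements since f is irreducible of degree 4.)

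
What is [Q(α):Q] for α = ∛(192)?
[Q(α):Q] = 3

The minimal polynomial of α is x^3 - 192, irreducible over Q since 192 is not a perfect cube (so x^3 - 192 has no rational root). Hence [Q(α):Q] = deg(m_α) = 3.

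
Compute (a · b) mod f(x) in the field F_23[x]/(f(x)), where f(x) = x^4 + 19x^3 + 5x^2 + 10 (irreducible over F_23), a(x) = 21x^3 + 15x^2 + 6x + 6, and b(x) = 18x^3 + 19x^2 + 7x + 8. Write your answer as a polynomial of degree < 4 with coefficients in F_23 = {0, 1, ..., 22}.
a · b ≡ 19x^3 + 14x^2 + 15x (mod f(x))

Multiply in F_23[x]: a(x)·b(x) = (21x^3 + 15x^2 + 6x + 6)·(18x^3 + 19x^2 + 7x + 8) = 10x^6 + 2x^5 + 11x^4 + 12x^3 + 21x + 2. This has degree ≥ 4, so divide by f(x) over F_23: 10x^6 + 2x^5 + 11x^4 + 12x^3 + 21x + 2 = (10x^2 + 19x + 14)·(x^4 + 19x^3 + 5x^2 + 10) + (19x^3 + 14x^2 + 15x). Hence a·b ≡ 19x^3 + 14x^2 + 15x (mod f). (F_23[x]/(f) is a field with 23^4 = 279841 elements since f is irreducible of degree 4.)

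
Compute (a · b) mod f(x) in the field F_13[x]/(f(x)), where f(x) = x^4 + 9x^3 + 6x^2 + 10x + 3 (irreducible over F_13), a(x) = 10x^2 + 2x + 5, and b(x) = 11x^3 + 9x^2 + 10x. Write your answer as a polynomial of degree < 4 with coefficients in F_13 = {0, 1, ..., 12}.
a · b ≡ 5x^3 + 8x^2 + 11x + 8 (mod f(x))

Multiply in F_13[x]: a(x)·b(x) = (10x^2 + 2x + 5)·(11x^3 + 9x^2 + 10x) = 6x^5 + 8x^4 + 4x^3 + 11x. This has degree ≥ 4, so divide by f(x) over F_13: 6x^5 + 8x^4 + 4x^3 + 11x = (6x + 6)·(x^4 + 9x^3 + 6x^2 + 10x + 3) + (5x^3 + 8x^2 + 11x + 8). Hence a·b ≡ 5x^3 + 8x^2 + 11x + 8 (mod f). (F_13[x]/(f) is a field with 13^4 = 28561 elements since f is irreducible of degree 4.)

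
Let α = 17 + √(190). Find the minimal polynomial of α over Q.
m_α(x) = x^2 - 34x + 99

From α - 17 = √(190), squaring gives (α - 17)^2 = 190, i.e. α^2 - 34α + 289 = 190, so α^2 - 34α + 99 = 0. The discriminant of x^2 - 34x + 99 is (-34)^2 - 4·(99) = 1156 - 396 = 760, and 4·(190) is not a perfect square in Q since 190 is squarefree and ≠ 1. Hence x^2 - 34x + 99 is irreducible over Q and is the minimal polynomial of α.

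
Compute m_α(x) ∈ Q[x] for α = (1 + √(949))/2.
m_α(x) = x^2 - x - 237

From 2α - 1 = √(949), squaring gives (2α - 1)^2 = 949, i.e. 4α^2 - 4α + 1 = 949, so α^2 - α + (1 - 949)/4 = 0. Since 949 ≡ 1 (mod 4), (1 - 949)/4 = -237 ∈ Z. The polynomial x^2 - x - 237 has discriminant 1 - 4·(-237) = 949, which is not a perfect square in Q (d = 949 is squarefree and ≠ 1), so x^2 - x - 237 is irreducible over Q. It is the minimal polynomial of α.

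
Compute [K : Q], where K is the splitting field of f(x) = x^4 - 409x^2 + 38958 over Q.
[K : Q] = 4

Solving the quadratic in x^2: x^2 = (409 ± √(409^2 - 4·38958))/2 = (409 ± √11449)/2 = (409 ± 107)/2, giving x^2 = 151 or x^2 = 258. So f(x) = (x^2 - 151)(x^2 - 258) and the roots of f are ±√151, ±√258. Hence the splitting field is K = Q(√151, √258). Since 151 and 258 are distinct squarefree integers > 1, their product 38958 is not a perfect square, so √258 ∉ Q(√151). By the tower law [K:Q] = [Q(√151,√258):Q(√151)] · [Q(√151):Q] = 2 · 2 = 4.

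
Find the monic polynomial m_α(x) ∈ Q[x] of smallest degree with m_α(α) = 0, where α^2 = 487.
m_α(x) = x^2 - 487

α satisfies α^2 - 487 = 0, so x^2 - 487 annihilates α. Since d = 487 is squarefree and ≠ 1, it is not a perfect square in Q, so x^2 - 487 has no rational root and is therefore irreducible over Q (a degree-2 polynomial over a field is irreducible iff it has no root). Hence m_α(x) = x^2 - 487.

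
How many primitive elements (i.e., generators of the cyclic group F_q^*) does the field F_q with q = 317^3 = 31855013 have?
There are φ(31855012) = 13478400 primitive elements

F_q^* is cyclic of order q - 1 = 31855012. A cyclic group of order m has exactly φ(m) generators. Here m = 31855012 = 2^2 · 7 · 79 · 14401, so the number of primitive elements is φ(31855012) = 13478400.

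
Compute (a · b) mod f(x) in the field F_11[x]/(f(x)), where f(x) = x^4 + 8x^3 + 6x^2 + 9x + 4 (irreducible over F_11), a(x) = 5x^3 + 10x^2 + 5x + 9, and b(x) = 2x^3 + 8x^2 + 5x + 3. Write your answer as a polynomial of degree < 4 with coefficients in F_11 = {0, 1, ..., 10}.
a · b ≡ 6x^3 + 9x + 3 (mod f(x))

Multiply in F_11[x]: a(x)·b(x) = (5x^3 + 10x^2 + 5x + 9)·(2x^3 + 8x^2 + 5x + 3) = 10x^6 + 5x^5 + 5x^4 + 2x^3 + 6x^2 + 5x + 5. This has degree ≥ 4, so divide by f(x) over F_11: 10x^6 + 5x^5 + 5x^4 + 2x^3 + 6x^2 + 5x + 5 = (10x^2 + 2x + 6)·(x^4 + 8x^3 + 6x^2 + 9x + 4) + (6x^3 + 9x + 3). Hence a·b ≡ 6x^3 + 9x + 3 (mod f). (F_11[x]/(f) is a field with 11^4 = 14641 elements since f is irreducible of degree 4.)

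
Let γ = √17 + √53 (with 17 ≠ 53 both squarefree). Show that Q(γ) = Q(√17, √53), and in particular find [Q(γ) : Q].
[Q(γ) : Q] = 4 (equivalently, Q(γ) = Q(√17, √53))

Obviously Q(γ) ⊆ Q(√17, √53), and [Q(√17, √53):Q] = 4 (since 17, 53 are distinct squarefree integers > 1 with 901 not a perfect square). To show equality we compute the minimal polynomial of γ. From γ = √17 + √53: γ^2 = 17 + 2√(901) + 53 = 70 + 2√(901), so γ^2 - 70 = 2√(901); squaring, (γ^2 - 70)^2 = 4·901, i.e. γ^4 - 140γ^2 + 4900 - 3604 = 0, i.e. γ^4 - 140γ^2 + 1296 = 0. So γ is a root of x^4 - 140x^2 + 1296. This polynomial is irreducible over Q: it has no rational root (each ±√17 ± √53 is irrational), and any factorization into two quadratics over Q would force √(901) ∈ Q (pairing opposite roots) or √17, √53 ∈ Q (other pairings), all impossible. Hence [Q(γ):Q] = 4 = [Q(√17, √53):Q], so Q(γ) = Q(√17, √53).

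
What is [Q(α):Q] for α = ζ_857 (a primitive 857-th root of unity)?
[Q(α):Q] = 856

The minimal polynomial of ζ_857 over Q is the 857-th cyclotomic polynomial Φ_857(x), which is irreducible over Q and has degree φ(857) = 856. Hence [Q(α):Q] = φ(857) = 856.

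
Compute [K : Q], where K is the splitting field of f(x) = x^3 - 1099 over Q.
[K : Q] = 6

The roots of x^3 - 1099 are ∛1099, ω∛1099, ω^2∛1099 where ω = e^(2πi/3) is a primitive cube root of unity, so K = Q(∛1099, ω). Now [Q(∛1099):Q] = 3 (since 1099 is not a perfect cube, x^3 - 1099 is irreducible) and [Q(ω):Q] = 2. Both 2 and 3 divide [K:Q], and [K:Q] ≤ 3·2 = 6, so [K:Q] = 6. (Equivalently: Q(∛1099) ⊂ R but ω ∉ R, so [K : Q(∛1099)] = 2.)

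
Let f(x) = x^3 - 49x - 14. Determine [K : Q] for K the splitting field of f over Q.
[K : Q] = 6

By the rational root test, any rational root of the monic integer polynomial f(x) = x^3 - 49x - 14 must be an integer dividing the constant term -14, i.e. one of ±{1, 2, 7, 14}. Evaluating: f(1) = -62, f(-1) = 34, f(2) = -104, f(-2) = 76, f(7) = -14, f(-7) = -14, f(14) = 2044, f(-14) = -2072; none is 0, so f has no rational root and is therefore irreducible over Q (a cubic with no linear factor over a field is irreducible). For an irreducible cubic, the Galois group is A_3 or S_3 according as the discriminant disc(f) = -4a^3 - 27b^2 = -4·(-49)^3 - 27·(-14)^2 = 465304 is or is not a square in Q. Here disc(f) = 465304 is not a perfect square in Q, so the Galois group of f over Q is not contained in A_3 and must be all of S_3. The splitting field has degree |S_3| = 6 over Q, so [K : Q] = 6.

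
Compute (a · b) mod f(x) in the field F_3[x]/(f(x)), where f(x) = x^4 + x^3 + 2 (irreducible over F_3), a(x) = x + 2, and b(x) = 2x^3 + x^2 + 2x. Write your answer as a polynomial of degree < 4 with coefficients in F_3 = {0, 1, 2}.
a · b ≡ x^2 + x + 2 (mod f(x))

Multiply in F_3[x]: a(x)·b(x) = (x + 2)·(2x^3 + x^2 + 2x) = 2x^4 + 2x^3 + x^2 + x. This has degree ≥ 4, so divide by f(x) over F_3: 2x^4 + 2x^3 + x^2 + x = (2)·(x^4 + x^3 + 2) + (x^2 + x + 2). Hence a·b ≡ x^2 + x + 2 (mod f). (F_3[x]/(f) is a field with 3^4 = 81 elements since f is irreducible of degree 4.)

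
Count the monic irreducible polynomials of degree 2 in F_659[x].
There are 216811 monic irreducible polynomials of degree 2 over F_659

Each element of F_{659^2} that lies in no proper subfield is a root of exactly one monic irreducible of degree 2 over F_659, and each such polynomial has 2 distinct roots in F_{659^2}. By Möbius inversion the count is N_659(2) = (1/2) Σ_{d|2} μ(2/d) · 659^d = (1/2)(μ(2)·659^1 + μ(1)·659^2) = 433622/2 = 216811.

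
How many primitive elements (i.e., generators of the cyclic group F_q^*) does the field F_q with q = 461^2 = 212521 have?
There are φ(212520) = 42240 primitive elements

F_q^* is cyclic of order q - 1 = 212520. A cyclic group of order m has exactly φ(m) generators. Here m = 212520 = 2^3 · 3 · 5 · 7 · 11 · 23, so the number of primitive elements is φ(212520) = 42240.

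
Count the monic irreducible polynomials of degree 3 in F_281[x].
There are 7395920 monic irreducible polynomials of degree 3 over F_281

Each element of F_{281^3} that lies in no proper subfield is a root of exactly one monic irreducible of degree 3 over F_281, and each such polynomial has 3 distinct roots in F_{281^3}. By Möbius inversion the count is N_281(3) = (1/3) Σ_{d|3} μ(3/d) · 281^d = (1/3)(μ(3)·281^1 + μ(1)·281^3) = 22187760/3 = 7395920.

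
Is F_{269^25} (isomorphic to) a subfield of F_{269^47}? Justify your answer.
No: F_{269^25} is not a subfield of F_{269^47}

F_{p^m} embeds in F_{p^n} iff m | n. Here 25 ∤ 47 (since 47 = 1·25 + 22 with remainder 22 ≠ 0), so F_{269^25} is not a subfield of F_{269^47}. Equivalently: if it were, the tower law would give 25 = [F_{269^25}:F_269] dividing [F_{269^47}:F_269] = 47, contradiction.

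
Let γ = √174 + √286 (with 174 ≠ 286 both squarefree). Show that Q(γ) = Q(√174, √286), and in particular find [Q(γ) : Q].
[Q(γ) : Q] = 4 (equivalently, Q(γ) = Q(√174, √286))

Obviously Q(γ) ⊆ Q(√174, √286), and [Q(√174, √286):Q] = 4 (since 174, 286 are distinct squarefree integers > 1 with 49764 not a perfect square). To show equality we compute the minimal polynomial of γ. From γ = √174 + √286: γ^2 = 174 + 2√(49764) + 286 = 460 + 2√(49764), so γ^2 - 460 = 2√(49764); squaring, (γ^2 - 460)^2 = 4·49764, i.e. γ^4 - 920γ^2 + 211600 - 199056 = 0, i.e. γ^4 - 920γ^2 + 12544 = 0. So γ is a root of x^4 - 920x^2 + 12544. This polynomial is irreducible over Q: it has no rational root (each ±√174 ± √286 is irrational), and any factorization into two quadratics over Q would force √(49764) ∈ Q (pairing opposite roots) or √174, √286 ∈ Q (other pairings), all impossible. Hence [Q(γ):Q] = 4 = [Q(√174, √286):Q], so Q(γ) = Q(√174, √286).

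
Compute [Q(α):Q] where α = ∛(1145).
[Q(α):Q] = 3

The minimal polynomial of α is x^3 - 1145, irreducible over Q since 1145 is not a perfect cube (so x^3 - 1145 has no rational root). Hence [Q(α):Q] = deg(m_α) = 3.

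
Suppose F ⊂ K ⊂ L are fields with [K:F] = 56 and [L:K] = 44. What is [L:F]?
[L:F] = 2464

The tower law says that for any tower of field extensions F ⊂ K ⊂ L with finite degrees, [L:F] = [L:K] · [K:F]. Here this gives [L:F] = 44 · 56 = 2464.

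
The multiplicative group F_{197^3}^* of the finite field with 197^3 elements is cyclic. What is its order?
|F_{197^3}^*| = 7645372

F_{197^3} has 197^3 = 7645373 elements; its multiplicative group consists of all nonzero elements, so |F_{197^3}^*| = 7645373 - 1 = 7645372. (It is cyclic since any finite subgroup of the multiplicative group of a field is cyclic.)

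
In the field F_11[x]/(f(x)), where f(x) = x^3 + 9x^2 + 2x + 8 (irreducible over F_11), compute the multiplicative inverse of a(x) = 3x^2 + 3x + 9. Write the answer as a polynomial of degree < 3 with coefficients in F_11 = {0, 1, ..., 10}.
a(x)^(-1) ≡ 10x^2 + 5x + 3 (mod f(x))

Since f is irreducible over F_11, F_11[x]/(f) is a field and a(x) ≠ 0 has an inverse. Apply the extended Euclidean algorithm to f(x) and a(x) in F_11[x]: f(x) = (4x + 10)·a(x) + (2x + 6);  a(x) = (7x + 8)·(2x + 6) + (5). The last nonzero remainder is the constant 5 = gcd(f, a) in F_11. Back-substituting through the division chain expresses 5 = s(x)·a(x) + t(x)·f(x) with s(x) ≡ 6x^2 + 3x + 4 (mod f), so (6x^2 + 3x + 4)·a(x) ≡ 5 (mod f). Multiplying by 5^(-1) ≡ 9 in F_11 gives a(x)^(-1) ≡ 9·(6x^2 + 3x + 4) ≡ 10x^2 + 5x + 3 (mod f). Check: (3x^2 + 3x + 9)·(10x^2 + 5x + 3) = 8x^4 + x^3 + 4x^2 + 10x + 5 ≡ 1 (mod x^3 + 9x^2 + 2x + 8).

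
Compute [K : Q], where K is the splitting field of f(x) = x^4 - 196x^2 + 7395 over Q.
[K : Q] = 4

Solving the quadratic in x^2: x^2 = (196 ± √(196^2 - 4·7395))/2 = (196 ± √8836)/2 = (196 ± 94)/2, giving x^2 = 145 or x^2 = 51. So f(x) = (x^2 - 145)(x^2 - 51) and the roots of f are ±√145, ±√51. Hence the splitting field is K = Q(√145, √51). Since 145 and 51 are distinct squarefree integers > 1, their product 7395 is not a perfect square, so √51 ∉ Q(√145). By the tower law [K:Q] = [Q(√145,√51):Q(√145)] · [Q(√145):Q] = 2 · 2 = 4.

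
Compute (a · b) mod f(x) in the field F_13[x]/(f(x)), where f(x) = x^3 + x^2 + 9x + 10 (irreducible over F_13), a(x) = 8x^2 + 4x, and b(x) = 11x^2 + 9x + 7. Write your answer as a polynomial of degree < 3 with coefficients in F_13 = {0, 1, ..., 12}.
a · b ≡ x + 6 (mod f(x))

Multiply in F_13[x]: a(x)·b(x) = (8x^2 + 4x)·(11x^2 + 9x + 7) = 10x^4 + 12x^3 + x^2 + 2x. This has degree ≥ 3, so divide by f(x) over F_13: 10x^4 + 12x^3 + x^2 + 2x = (10x + 2)·(x^3 + x^2 + 9x + 10) + (x + 6). Hence a·b ≡ x + 6 (mod f). (F_13[x]/(f) is a field with 13^3 = 2197 elements since f is irreducible of degree 3.)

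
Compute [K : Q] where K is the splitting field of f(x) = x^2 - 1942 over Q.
[K : Q] = 2

f(x) = x^2 - 1942 factors as (x - √1942)(x + √1942). The splitting field is K = Q(√1942). Since 1942 is squarefree and > 1, it is not a perfect square, so x^2 - 1942 is irreducible over Q and [Q(√1942) : Q] = 2. Hence [K : Q] = 2.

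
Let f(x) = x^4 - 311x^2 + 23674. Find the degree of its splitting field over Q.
[K : Q] = 4

Solving the quadratic in x^2: x^2 = (311 ± √(311^2 - 4·23674))/2 = (311 ± √2025)/2 = (311 ± 45)/2, giving x^2 = 133 or x^2 = 178. So f(x) = (x^2 - 133)(x^2 - 178) and the roots of f are ±√133, ±√178. Hence the splitting field is K = Q(√133, √178). Since 133 and 178 are distinct squarefree integers > 1, their product 23674 is not a perfect square, so √178 ∉ Q(√133). By the tower law [K:Q] = [Q(√133,√178):Q(√133)] · [Q(√133):Q] = 2 · 2 = 4.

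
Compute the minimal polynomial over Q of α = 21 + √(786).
m_α(x) = x^2 - 42x - 345

From α - 21 = √(786), squaring gives (α - 21)^2 = 786, i.e. α^2 - 42α + 441 = 786, so α^2 - 42α - 345 = 0. The discriminant of x^2 - 42x - 345 is (-42)^2 - 4·(-345) = 1764 + 1380 = 3144, and 4·(786) is not a perfect square in Q since 786 is squarefree and ≠ 1. Hence x^2 - 42x - 345 is irreducible over Q and is the minimal polynomial of α.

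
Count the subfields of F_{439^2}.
F_{439^2} has 2 subfields

The subfields of F_{p^n} are exactly the fields F_{p^d} for d | n (each is the fixed field of the unique index-d subgroup of Gal(F_{p^n}/F_p) ≅ Z/nZ). The divisors of n = 2 are {1, 2}, giving 2 subfields: F_{439^1}, F_{439^2}.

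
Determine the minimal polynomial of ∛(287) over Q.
m_α(x) = x^3 - 287

α satisfies α^3 = 287, so x^3 - 287 annihilates α. By the rational root test, a rational root p/q (in lowest terms) of x^3 - 287 would satisfy p^3 = 287 q^3, forcing q = 1 and p^3 = 287; but 287 is not a perfect cube, contradiction. A monic cubic over Q with no rational root is irreducible (any nontrivial factorization would include a linear factor). Hence x^3 - 287 is the minimal polynomial of α, and in particular [Q(α):Q] = 3.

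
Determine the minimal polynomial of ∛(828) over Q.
m_α(x) = x^3 - 828

α satisfies α^3 = 828, so x^3 - 828 annihilates α. By the rational root test, a rational root p/q (in lowest terms) of x^3 - 828 would satisfy p^3 = 828 q^3, forcing q = 1 and p^3 = 828; but 828 is not a perfect cube, contradiction. A monic cubic over Q with no rational root is irreducible (any nontrivial factorization would include a linear factor). Hence x^3 - 828 is the minimal polynomial of α, and in particular [Q(α):Q] = 3.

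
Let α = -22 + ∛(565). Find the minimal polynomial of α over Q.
m_α(x) = x^3 + 66x^2 + 1452x + 10083

Set β = α + 22 = ∛(565), so β^3 = 565. Then (α + 22)^3 - 565 = 0, i.e. α is a root of g(x) = (x + 22)^3 - 565 = x^3 + 66x^2 + 1452x + 10083. Since g(x) = h(x + 22) where h(x) = x^3 - 565, and h is irreducible over Q (because 565 is not a perfect cube, so h has no rational root, and a monic cubic with no rational root is irreducible), g is also irreducible (irreducibility is preserved under the substitution x → x + 22). Hence m_α(x) = x^3 + 66x^2 + 1452x + 10083.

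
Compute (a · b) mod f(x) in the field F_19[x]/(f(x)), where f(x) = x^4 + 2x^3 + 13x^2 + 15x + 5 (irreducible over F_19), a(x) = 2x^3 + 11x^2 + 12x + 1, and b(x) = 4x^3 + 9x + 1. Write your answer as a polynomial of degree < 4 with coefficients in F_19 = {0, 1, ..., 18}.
a · b ≡ 18x^3 + 7x^2 + 18x + 15 (mod f(x))

Multiply in F_19[x]: a(x)·b(x) = (2x^3 + 11x^2 + 12x + 1)·(4x^3 + 9x + 1) = 8x^6 + 6x^5 + 9x^4 + 10x^3 + 5x^2 + 2x + 1. This has degree ≥ 4, so divide by f(x) over F_19: 8x^6 + 6x^5 + 9x^4 + 10x^3 + 5x^2 + 2x + 1 = (8x^2 + 9x + 1)·(x^4 + 2x^3 + 13x^2 + 15x + 5) + (18x^3 + 7x^2 + 18x + 15). Hence a·b ≡ 18x^3 + 7x^2 + 18x + 15 (mod f). (F_19[x]/(f) is a field with 19^4 = 130321 elements since f is irreducible of degree 4.)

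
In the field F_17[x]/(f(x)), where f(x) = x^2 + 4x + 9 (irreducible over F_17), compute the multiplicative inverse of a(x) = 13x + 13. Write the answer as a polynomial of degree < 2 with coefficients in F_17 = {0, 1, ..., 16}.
a(x)^(-1) ≡ 5x + 15 (mod f(x))

Since f is irreducible over F_17, F_17[x]/(f) is a field and a(x) ≠ 0 has an inverse. Apply the extended Euclidean algorithm to f(x) and a(x) in F_17[x]: f(x) = (4x + 12)·a(x) + (6). The last nonzero remainder is the constant 6 = gcd(f, a) in F_17. Back-substituting through the division chain expresses 6 = s(x)·a(x) + t(x)·f(x) with s(x) ≡ 13x + 5 (mod f), so (13x + 5)·a(x) ≡ 6 (mod f). Multiplying by 6^(-1) ≡ 3 in F_17 gives a(x)^(-1) ≡ 3·(13x + 5) ≡ 5x + 15 (mod f). Check: (13x + 13)·(5x + 15) = 14x^2 + 5x + 8 ≡ 1 (mod x^2 + 4x + 9).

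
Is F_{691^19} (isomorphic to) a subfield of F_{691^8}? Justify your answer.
No: F_{691^19} is not a subfield of F_{691^8}

F_{p^m} embeds in F_{p^n} iff m | n. Here 19 ∤ 8 (since 8 = 0·19 + 8 with remainder 8 ≠ 0), so F_{691^19} is not a subfield of F_{691^8}. Equivalently: if it were, the tower law would give 19 = [F_{691^19}:F_691] dividing [F_{691^8}:F_691] = 8, contradiction.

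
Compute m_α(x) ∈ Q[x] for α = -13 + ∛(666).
m_α(x) = x^3 + 39x^2 + 507x + 1531

Set β = α + 13 = ∛(666), so β^3 = 666. Then (α + 13)^3 - 666 = 0, i.e. α is a root of g(x) = (x + 13)^3 - 666 = x^3 + 39x^2 + 507x + 1531. Since g(x) = h(x + 13) where h(x) = x^3 - 666, and h is irreducible over Q (because 666 is not a perfect cube, so h has no rational root, and a monic cubic with no rational root is irreducible), g is also irreducible (irreducibility is preserved under the substitution x → x + 13). Hence m_α(x) = x^3 + 39x^2 + 507x + 1531.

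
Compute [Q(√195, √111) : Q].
[Q(√195, √111) : Q] = 4

[Q(√195):Q] = 2 (min poly x^2 - 195, irreducible since 195 is squarefree > 1). For the top step, suppose √111 ∈ Q(√195), say √111 = c + d√195 with c, d ∈ Q. Squaring: 111 = c^2 + 195d^2 + 2cd√195. Since √195 ∉ Q this forces 2cd = 0. If d = 0 then √111 = c ∈ Q, contradicting 111 squarefree > 1. If c = 0 then 111 = 195d^2, so 195·111 = (195d)^2 is a perfect square in Q — but 195·111 = 21645 is not a perfect square (since 195 and 111 are distinct squarefree integers). Contradiction. Hence √111 ∉ Q(√195), so x^2 - 111 stays irreducible over Q(√195) and [Q(√195, √111) : Q(√195)] = 2. By the tower law, [Q(√195, √111) : Q] = 2 · 2 = 4.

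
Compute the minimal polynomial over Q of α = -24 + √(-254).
m_α(x) = x^2 + 48x + 830

From α + 24 = √(-254), squaring gives (α + 24)^2 = -254, i.e. α^2 + 48α + 576 = -254, so α^2 + 48α + 830 = 0. The discriminant of x^2 + 48x + 830 is (48)^2 - 4·(830) = 2304 - 3320 = -1016, and 4·(-254) is not a perfect square in Q since -254 is squarefree and ≠ 1. Hence x^2 + 48x + 830 is irreducible over Q and is the minimal polynomial of α.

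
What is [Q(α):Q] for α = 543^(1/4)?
[Q(α):Q] = 4

α is a root of x^4 - 543. By Eisenstein's criterion at the prime p = 3 (which divides the constant term 543 but p^2 = 9 does not, since 543 is squarefree), x^4 - 543 is irreducible over Q. Hence [Q(α):Q] = 4.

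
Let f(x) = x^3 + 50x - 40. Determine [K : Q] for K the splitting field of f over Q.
[K : Q] = 6

By the rational root test, any rational root of the monic integer polynomial f(x) = x^3 + 50x - 40 must be an integer dividing the constant term -40, i.e. one of ±{1, 2, 4, 5, 8, 10, 20, 40}. Evaluating: f(1) = 11, f(-1) = -91, f(2) = 68, f(-2) = -148, f(4) = 224, f(-4) = -304, f(5) = 335, f(-5) = -415, f(8) = 872, f(-8) = -952, f(10) = 1460, f(-10) = -1540, f(20) = 8960, f(-20) = -9040, f(40) = 65960, f(-40) = -66040; none is 0, so f has no rational root and is therefore irreducible over Q (a cubic with no linear factor over a field is irreducible). For an irreducible cubic, the Galois group is A_3 or S_3 according as the discriminant disc(f) = -4a^3 - 27b^2 = -4·(50)^3 - 27·(-40)^2 = -543200 is or is not a square in Q. Here disc(f) = -543200 is not a perfect square in Q, so the Galois group of f over Q is not contained in A_3 and must be all of S_3. The splitting field has degree |S_3| = 6 over Q, so [K : Q] = 6.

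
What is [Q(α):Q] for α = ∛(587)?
[Q(α):Q] = 3

The minimal polynomial of α is x^3 - 587, irreducible over Q since 587 is not a perfect cube (so x^3 - 587 has no rational root). Hence [Q(α):Q] = deg(m_α) = 3.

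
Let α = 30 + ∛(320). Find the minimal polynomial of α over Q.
m_α(x) = x^3 - 90x^2 + 2700x - 27320

Set β = α - 30 = ∛(320), so β^3 = 320. Then (α - 30)^3 - 320 = 0, i.e. α is a root of g(x) = (x - 30)^3 - 320 = x^3 - 90x^2 + 2700x - 27320. Since g(x) = h(x - 30) where h(x) = x^3 - 320, and h is irreducible over Q (because 320 is not a perfect cube, so h has no rational root, and a monic cubic with no rational root is irreducible), g is also irreducible (irreducibility is preserved under the substitution x → x - 30). Hence m_α(x) = x^3 - 90x^2 + 2700x - 27320.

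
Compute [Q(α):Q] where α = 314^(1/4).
[Q(α):Q] = 4

α is a root of x^4 - 314. By Eisenstein's criterion at the prime p = 2 (which divides the constant term 314 but p^2 = 4 does not, since 314 is squarefree), x^4 - 314 is irreducible over Q. Hence [Q(α):Q] = 4.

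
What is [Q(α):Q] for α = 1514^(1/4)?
[Q(α):Q] = 4

α is a root of x^4 - 1514. By Eisenstein's criterion at the prime p = 2 (which divides the constant term 1514 but p^2 = 4 does not, since 1514 is squarefree), x^4 - 1514 is irreducible over Q. Hence [Q(α):Q] = 4.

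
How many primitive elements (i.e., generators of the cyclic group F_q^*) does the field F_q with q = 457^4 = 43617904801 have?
There are φ(43617904800) = 10968514560 primitive elements

F_q^* is cyclic of order q - 1 = 43617904800. A cyclic group of order m has exactly φ(m) generators. Here m = 43617904800 = 2^5 · 3 · 5^2 · 19 · 229 · 4177, so the number of primitive elements is φ(43617904800) = 10968514560.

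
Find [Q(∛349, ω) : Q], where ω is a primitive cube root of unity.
[Q(∛349, ω) : Q] = 6

[Q(∛349):Q] = 3 (min poly x^3 - 349, irreducible since 349 is not a perfect cube). [Q(ω):Q] = 2 (min poly x^2 + x + 1). Since Q(∛349) ⊂ R and ω ∉ R, we have ω ∉ Q(∛349), so x^2 + x + 1 remains irreducible over Q(∛349) and [Q(∛349, ω) : Q(∛349)] = 2. By the tower law, [Q(∛349, ω) : Q] = 3 · 2 = 6. (In fact Q(∛349, ω) is the splitting field of x^3 - 349 over Q.)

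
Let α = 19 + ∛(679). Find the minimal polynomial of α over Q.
m_α(x) = x^3 - 57x^2 + 1083x - 7538

Set β = α - 19 = ∛(679), so β^3 = 679. Then (α - 19)^3 - 679 = 0, i.e. α is a root of g(x) = (x - 19)^3 - 679 = x^3 - 57x^2 + 1083x - 7538. Since g(x) = h(x - 19) where h(x) = x^3 - 679, and h is irreducible over Q (because 679 is not a perfect cube, so h has no rational root, and a monic cubic with no rational root is irreducible), g is also irreducible (irreducibility is preserved under the substitution x → x - 19). Hence m_α(x) = x^3 - 57x^2 + 1083x - 7538.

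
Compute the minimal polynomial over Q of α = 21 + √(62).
m_α(x) = x^2 - 42x + 379

From α - 21 = √(62), squaring gives (α - 21)^2 = 62, i.e. α^2 - 42α + 441 = 62, so α^2 - 42α + 379 = 0. The discriminant of x^2 - 42x + 379 is (-42)^2 - 4·(379) = 1764 - 1516 = 248, and 4·(62) is not a perfect square in Q since 62 is squarefree and ≠ 1. Hence x^2 - 42x + 379 is irreducible over Q and is the minimal polynomial of α.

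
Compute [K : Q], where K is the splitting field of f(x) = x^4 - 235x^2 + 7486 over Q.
[K : Q] = 4

Solving the quadratic in x^2: x^2 = (235 ± √(235^2 - 4·7486))/2 = (235 ± √25281)/2 = (235 ± 159)/2, giving x^2 = 38 or x^2 = 197. So f(x) = (x^2 - 38)(x^2 - 197) and the roots of f are ±√38, ±√197. Hence the splitting field is K = Q(√38, √197). Since 38 and 197 are distinct squarefree integers > 1, their product 7486 is not a perfect square, so √197 ∉ Q(√38). By the tower law [K:Q] = [Q(√38,√197):Q(√38)] · [Q(√38):Q] = 2 · 2 = 4.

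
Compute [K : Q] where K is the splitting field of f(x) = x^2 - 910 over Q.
[K : Q] = 2

f(x) = x^2 - 910 factors as (x - √910)(x + √910). The splitting field is K = Q(√910). Since 910 is squarefree and > 1, it is not a perfect square, so x^2 - 910 is irreducible over Q and [Q(√910) : Q] = 2. Hence [K : Q] = 2.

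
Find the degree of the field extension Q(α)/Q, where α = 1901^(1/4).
[Q(α):Q] = 4

α is a root of x^4 - 1901. By Eisenstein's criterion at the prime p = 1901 (which divides the constant term 1901 but p^2 = 3613801 does not, since 1901 is squarefree), x^4 - 1901 is irreducible over Q. Hence [Q(α):Q] = 4.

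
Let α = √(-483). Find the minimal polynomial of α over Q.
m_α(x) = x^2 + 483

α satisfies α^2 + 483 = 0, so x^2 + 483 annihilates α. Since d = -483 is squarefree and ≠ 1, it is not a perfect square in Q, so x^2 + 483 has no rational root and is therefore irreducible over Q (a degree-2 polynomial over a field is irreducible iff it has no root). Hence m_α(x) = x^2 + 483.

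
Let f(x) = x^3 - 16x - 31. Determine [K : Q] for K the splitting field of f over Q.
[K : Q] = 6

By the rational root test, any rational root of the monic integer polynomial f(x) = x^3 - 16x - 31 must be an integer dividing the constant term -31, i.e. one of ±{1, 31}. Evaluating: f(1) = -46, f(-1) = -16, f(31) = 29264, f(-31) = -29326; none is 0, so f has no rational root and is therefore irreducible over Q (a cubic with no linear factor over a field is irreducible). For an irreducible cubic, the Galois group is A_3 or S_3 according as the discriminant disc(f) = -4a^3 - 27b^2 = -4·(-16)^3 - 27·(-31)^2 = -9563 is or is not a square in Q. Here disc(f) = -9563 is not a perfect square in Q, so the Galois group of f over Q is not contained in A_3 and must be all of S_3. The splitting field has degree |S_3| = 6 over Q, so [K : Q] = 6.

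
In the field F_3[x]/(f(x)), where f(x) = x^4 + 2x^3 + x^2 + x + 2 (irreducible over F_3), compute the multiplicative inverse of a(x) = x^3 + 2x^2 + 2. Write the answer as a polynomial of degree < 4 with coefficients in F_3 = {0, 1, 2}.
a(x)^(-1) ≡ x^3 + 2x (mod f(x))

Since f is irreducible over F_3, F_3[x]/(f) is a field and a(x) ≠ 0 has an inverse. Apply the extended Euclidean algorithm to f(x) and a(x) in F_3[x]: f(x) = (x)·a(x) + (x^2 + 2x + 2);  a(x) = (x)·(x^2 + 2x + 2) + (x + 2);  (x^2 + 2x + 2) = (x)·(x + 2) + (2). The last nonzero remainder is the constant 2 = gcd(f, a) in F_3. Back-substituting through the division chain expresses 2 = s(x)·a(x) + t(x)·f(x) with s(x) ≡ 2x^3 + x (mod f), so (2x^3 + x)·a(x) ≡ 2 (mod f). Multiplying by 2^(-1) ≡ 2 in F_3 gives a(x)^(-1) ≡ 2·(2x^3 + x) ≡ x^3 + 2x (mod f). Check: (x^3 + 2x^2 + 2)·(x^3 + 2x) = x^6 + 2x^5 + 2x^4 + x ≡ 1 (mod x^4 + 2x^3 + x^2 + x + 2).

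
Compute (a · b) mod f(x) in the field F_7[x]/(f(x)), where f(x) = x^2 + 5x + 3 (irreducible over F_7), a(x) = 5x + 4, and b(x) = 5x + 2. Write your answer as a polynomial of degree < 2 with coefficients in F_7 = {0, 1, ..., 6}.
a · b ≡ 3x + 3 (mod f(x))

Multiply in F_7[x]: a(x)·b(x) = (5x + 4)·(5x + 2) = 4x^2 + 2x + 1. This has degree ≥ 2, so divide by f(x) over F_7: 4x^2 + 2x + 1 = (4)·(x^2 + 5x + 3) + (3x + 3). Hence a·b ≡ 3x + 3 (mod f). (F_7[x]/(f) is a field with 7^2 = 49 elements since f is irreducible of degree 2.)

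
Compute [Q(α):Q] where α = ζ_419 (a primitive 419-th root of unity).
[Q(α):Q] = 418

The minimal polynomial of ζ_419 over Q is the 419-th cyclotomic polynomial Φ_419(x), which is irreducible over Q and has degree φ(419) = 418. Hence [Q(α):Q] = φ(419) = 418.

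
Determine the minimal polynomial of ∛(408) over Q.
m_α(x) = x^3 - 408

α satisfies α^3 = 408, so x^3 - 408 annihilates α. By the rational root test, a rational root p/q (in lowest terms) of x^3 - 408 would satisfy p^3 = 408 q^3, forcing q = 1 and p^3 = 408; but 408 is not a perfect cube, contradiction. A monic cubic over Q with no rational root is irreducible (any nontrivial factorization would include a linear factor). Hence x^3 - 408 is the minimal polynomial of α, and in particular [Q(α):Q] = 3.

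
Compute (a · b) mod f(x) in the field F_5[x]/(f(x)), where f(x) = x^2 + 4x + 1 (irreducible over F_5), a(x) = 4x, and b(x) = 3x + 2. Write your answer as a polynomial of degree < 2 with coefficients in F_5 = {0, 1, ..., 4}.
a · b ≡ 3 (mod f(x))

Multiply in F_5[x]: a(x)·b(x) = (4x)·(3x + 2) = 2x^2 + 3x. This has degree ≥ 2, so divide by f(x) over F_5: 2x^2 + 3x = (2)·(x^2 + 4x + 1) + (3). Hence a·b ≡ 3 (mod f). (F_5[x]/(f) is a field with 5^2 = 25 elements since f is irreducible of degree 2.)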